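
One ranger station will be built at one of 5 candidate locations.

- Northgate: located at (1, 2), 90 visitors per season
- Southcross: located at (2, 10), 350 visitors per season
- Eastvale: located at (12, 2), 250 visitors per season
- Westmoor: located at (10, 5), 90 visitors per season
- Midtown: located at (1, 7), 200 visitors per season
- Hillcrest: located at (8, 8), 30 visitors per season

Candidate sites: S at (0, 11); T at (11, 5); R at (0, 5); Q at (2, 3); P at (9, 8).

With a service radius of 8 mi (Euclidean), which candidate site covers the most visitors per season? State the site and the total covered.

Coverage radius r = 8 mi; a point is covered iff (Δx)²+(Δy)² ≤ 8² = 64.
  S (0, 11): covers {Southcross, Midtown} → 550
  T (11, 5): covers {Eastvale, Westmoor, Hillcrest} → 370
  R (0, 5): covers {Northgate, Southcross, Midtown} → 640
  Q (2, 3): covers {Northgate, Southcross, Midtown, Hillcrest} → 670
  P (9, 8): covers {Southcross, Eastvale, Westmoor, Hillcrest} → 720
Maximum coverage at P: 720 visitors per season.

P, covering 720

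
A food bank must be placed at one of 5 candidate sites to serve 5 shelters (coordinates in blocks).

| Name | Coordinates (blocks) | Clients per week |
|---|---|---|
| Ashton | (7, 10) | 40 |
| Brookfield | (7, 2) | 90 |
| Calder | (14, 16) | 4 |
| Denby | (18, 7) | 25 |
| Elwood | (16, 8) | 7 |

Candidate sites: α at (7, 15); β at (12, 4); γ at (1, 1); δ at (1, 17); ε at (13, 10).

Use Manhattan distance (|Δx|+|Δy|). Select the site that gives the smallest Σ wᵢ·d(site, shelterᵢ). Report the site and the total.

β, total 1407 blocks

Total weighted distance at each candidate:
  α (7, 15): total = 1989
  β (12, 4): total = 1407
  γ (1, 1): total = 2071
  δ (1, 17): total = 3309
  ε (13, 10): total = 1763
Minimum is at β with total 1407 blocks.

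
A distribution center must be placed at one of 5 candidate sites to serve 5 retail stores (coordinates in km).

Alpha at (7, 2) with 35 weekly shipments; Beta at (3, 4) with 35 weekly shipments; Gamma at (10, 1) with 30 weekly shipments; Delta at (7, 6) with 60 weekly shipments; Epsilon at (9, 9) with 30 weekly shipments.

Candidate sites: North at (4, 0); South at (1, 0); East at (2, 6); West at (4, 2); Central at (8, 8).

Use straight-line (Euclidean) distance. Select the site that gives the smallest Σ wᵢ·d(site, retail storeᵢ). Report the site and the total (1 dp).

Total weighted distance at each candidate:
  North (4, 0): total = 1164.3
  South (1, 0): total = 1519.9
  East (2, 6): total = 1113.9
  West (4, 2): total = 923.8
  Central (8, 8): total = 832.0
Minimum is at Central with total 832.0 km.

Central, total 832.0 km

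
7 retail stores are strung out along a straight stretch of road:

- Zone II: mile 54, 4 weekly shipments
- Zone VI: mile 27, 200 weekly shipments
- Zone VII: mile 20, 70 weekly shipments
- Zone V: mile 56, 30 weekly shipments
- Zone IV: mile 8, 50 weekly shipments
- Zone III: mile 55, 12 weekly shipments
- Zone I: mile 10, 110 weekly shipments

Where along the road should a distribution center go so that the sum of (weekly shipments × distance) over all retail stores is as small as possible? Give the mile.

x = 27

For a sum of weighted absolute distances on a line, the optimum is the weighted median (not the mean). Total weight W = 476; half-weight = 238.
Sort by position and accumulate weight:
  mile 8 (Zone IV, w=50) → cum 50
  mile 10 (Zone I, w=110) → cum 160
  mile 20 (Zone VII, w=70) → cum 230
  mile 27 (Zone VI, w=200) → cum 430  ≥ 238 → median here
  mile 54 (Zone II, w=4) → cum 434
  mile 55 (Zone III, w=12) → cum 446
  mile 56 (Zone V, w=30) → cum 476
Optimal location: mile 27.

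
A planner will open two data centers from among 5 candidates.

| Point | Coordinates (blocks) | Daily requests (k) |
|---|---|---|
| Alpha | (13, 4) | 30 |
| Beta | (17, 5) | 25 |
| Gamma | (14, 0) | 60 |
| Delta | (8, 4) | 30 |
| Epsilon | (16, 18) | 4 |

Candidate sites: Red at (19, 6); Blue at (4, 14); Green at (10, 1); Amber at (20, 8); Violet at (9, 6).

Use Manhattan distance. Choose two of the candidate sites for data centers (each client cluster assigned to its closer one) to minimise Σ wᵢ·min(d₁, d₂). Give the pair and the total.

{Red, Green}, total 765

Evaluate every pair (each demand assigned to the nearer of the two):
  {Red, Green}: total = 765
  {Green, Amber}: total = 836
  {Green, Violet}: total = 871
  {Blue, Green}: total = 969
  {Red, Violet}: total = 1065
  {Amber, Violet}: total = 1136
  {Blue, Violet}: total = 1219
  {Red, Amber}: total = 1421
  {Red, Blue}: total = 1425
  {Blue, Amber}: total = 1796
Best pair: {Red, Green} with total 765.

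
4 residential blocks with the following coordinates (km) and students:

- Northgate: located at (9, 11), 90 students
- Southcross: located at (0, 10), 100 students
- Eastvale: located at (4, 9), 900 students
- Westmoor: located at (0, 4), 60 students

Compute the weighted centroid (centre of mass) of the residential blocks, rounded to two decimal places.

The minimiser of Σwᵢ‖p−pᵢ‖² is the weighted centroid p* = (Σwᵢpᵢ)/(Σwᵢ).
Σwᵢ = 1150.
Σwᵢxᵢ = 90·9 + 100·0 + 900·4 + 60·0 = 4410.
Σwᵢyᵢ = 90·11 + 100·10 + 900·9 + 60·4 = 10330.
x* = 4410/1150 = 3.83, y* = 10330/1150 = 8.98.

(3.83, 8.98)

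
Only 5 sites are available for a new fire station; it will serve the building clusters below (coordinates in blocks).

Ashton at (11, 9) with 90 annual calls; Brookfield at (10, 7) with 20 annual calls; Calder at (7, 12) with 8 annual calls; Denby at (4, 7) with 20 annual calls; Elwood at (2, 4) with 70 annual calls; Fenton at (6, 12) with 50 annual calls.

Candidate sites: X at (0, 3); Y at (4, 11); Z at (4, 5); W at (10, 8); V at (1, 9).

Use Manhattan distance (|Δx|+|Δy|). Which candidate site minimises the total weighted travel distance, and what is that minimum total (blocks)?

Total weighted distance at each candidate:
  X (0, 3): total = 3058
  Y (4, 11): total = 1902
  Z (4, 5): total = 1930
  W (10, 8): total = 1636
  V (1, 9): total = 2112
Minimum is at W with total 1636 blocks.

W, total 1636 blocks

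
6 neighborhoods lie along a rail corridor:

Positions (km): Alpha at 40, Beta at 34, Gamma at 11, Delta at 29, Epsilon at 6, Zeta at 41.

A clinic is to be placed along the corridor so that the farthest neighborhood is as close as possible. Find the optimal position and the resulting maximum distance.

The 1-center on a line is the midpoint of the two extreme points: leftmost at 6, rightmost at 41.
Optimal location = (6 + 41)/2 = 23.5; maximum distance = (41 − 6)/2 = 17.5.

location 23.5, max distance 17.5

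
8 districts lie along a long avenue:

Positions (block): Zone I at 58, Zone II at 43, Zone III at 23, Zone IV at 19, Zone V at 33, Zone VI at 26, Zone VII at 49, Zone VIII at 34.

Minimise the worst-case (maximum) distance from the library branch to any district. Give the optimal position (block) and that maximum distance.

location 38.5, max distance 19.5

The 1-center on a line is the midpoint of the two extreme points: leftmost at 19, rightmost at 58.
Optimal location = (19 + 58)/2 = 38.5; maximum distance = (58 − 19)/2 = 19.5.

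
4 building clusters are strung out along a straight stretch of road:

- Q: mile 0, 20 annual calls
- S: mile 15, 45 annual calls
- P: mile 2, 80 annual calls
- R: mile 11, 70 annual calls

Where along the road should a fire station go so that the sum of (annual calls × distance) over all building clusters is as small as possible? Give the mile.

For a sum of weighted absolute distances on a line, the optimum is the weighted median (not the mean). Total weight W = 215; half-weight = 107.5.
Sort by position and accumulate weight:
  mile 0 (Q, w=20) → cum 20
  mile 2 (P, w=80) → cum 100
  mile 11 (R, w=70) → cum 170  ≥ 107.5 → median here
  mile 15 (S, w=45) → cum 215
Optimal location: mile 11.

x = 11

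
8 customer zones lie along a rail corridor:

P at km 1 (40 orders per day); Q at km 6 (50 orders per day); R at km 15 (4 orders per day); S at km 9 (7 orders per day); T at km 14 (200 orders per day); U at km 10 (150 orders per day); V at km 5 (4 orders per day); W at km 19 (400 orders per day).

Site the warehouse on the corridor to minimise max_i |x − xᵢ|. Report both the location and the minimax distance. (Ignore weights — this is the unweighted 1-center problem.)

The 1-center on a line is the midpoint of the two extreme points: leftmost at 1, rightmost at 19.
Optimal location = (1 + 19)/2 = 10; maximum distance = (19 − 1)/2 = 9.

location 10, max distance 9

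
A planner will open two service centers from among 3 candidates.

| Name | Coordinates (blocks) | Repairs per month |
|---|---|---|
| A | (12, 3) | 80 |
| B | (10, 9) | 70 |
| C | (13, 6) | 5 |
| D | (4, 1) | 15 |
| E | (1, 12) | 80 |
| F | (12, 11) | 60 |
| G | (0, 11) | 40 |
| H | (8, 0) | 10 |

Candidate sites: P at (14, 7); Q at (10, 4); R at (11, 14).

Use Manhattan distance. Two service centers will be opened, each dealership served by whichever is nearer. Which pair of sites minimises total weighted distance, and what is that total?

{Q, R}, total 2570

Evaluate every pair (each demand assigned to the nearer of the two):
  {Q, R}: total = 2570
  {P, R}: total = 3040
  {P, Q}: total = 3195
Best pair: {Q, R} with total 2570.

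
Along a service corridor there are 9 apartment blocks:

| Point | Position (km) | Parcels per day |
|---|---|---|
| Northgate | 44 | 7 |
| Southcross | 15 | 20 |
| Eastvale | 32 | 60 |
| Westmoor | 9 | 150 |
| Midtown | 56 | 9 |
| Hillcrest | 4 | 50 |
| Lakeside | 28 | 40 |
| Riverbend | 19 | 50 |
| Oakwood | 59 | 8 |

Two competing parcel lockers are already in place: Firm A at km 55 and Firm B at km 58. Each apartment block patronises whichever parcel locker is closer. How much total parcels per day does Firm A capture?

386

The indifferent point is the midpoint (55+58)/2 = 56.5; apartment blocks left of it (closer to Firm A at 55) go to Firm A, those right go to Firm B.
  Hillcrest at 4 (w=50) → Firm A
  Westmoor at 9 (w=150) → Firm A
  Southcross at 15 (w=20) → Firm A
  Riverbend at 19 (w=50) → Firm A
  Lakeside at 28 (w=40) → Firm A
  Eastvale at 32 (w=60) → Firm A
  Northgate at 44 (w=7) → Firm A
  Midtown at 56 (w=9) → Firm A
  Oakwood at 59 (w=8) → Firm B
Firm A captures 386; Firm B captures 8.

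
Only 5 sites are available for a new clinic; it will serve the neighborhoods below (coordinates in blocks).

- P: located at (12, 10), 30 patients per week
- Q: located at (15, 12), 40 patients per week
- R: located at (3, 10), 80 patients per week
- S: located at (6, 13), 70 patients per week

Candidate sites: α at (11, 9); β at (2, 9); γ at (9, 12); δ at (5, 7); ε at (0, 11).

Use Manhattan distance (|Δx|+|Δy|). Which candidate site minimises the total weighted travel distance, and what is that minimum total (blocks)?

Total weighted distance at each candidate:
  α (11, 9): total = 1690
  β (2, 9): total = 1690
  γ (9, 12): total = 1310
  δ (5, 7): total = 1790
  ε (0, 11): total = 1910
Minimum is at γ with total 1310 blocks.

γ, total 1310 blocks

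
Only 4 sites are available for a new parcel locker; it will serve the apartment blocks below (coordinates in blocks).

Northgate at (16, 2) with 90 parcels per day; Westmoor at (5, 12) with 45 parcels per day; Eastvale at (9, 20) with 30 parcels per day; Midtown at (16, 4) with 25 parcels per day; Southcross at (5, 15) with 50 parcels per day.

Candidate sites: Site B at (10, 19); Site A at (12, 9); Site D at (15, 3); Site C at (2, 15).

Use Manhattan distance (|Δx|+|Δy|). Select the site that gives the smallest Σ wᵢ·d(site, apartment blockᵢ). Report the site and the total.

Total weighted distance at each candidate:
  Site B (10, 19): total = 3645
  Site A (12, 9): total = 2735
  Site D (15, 3): total = 2875
  Site C (2, 15): total = 3835
Minimum is at Site A with total 2735 blocks.

Site A, total 2735 blocks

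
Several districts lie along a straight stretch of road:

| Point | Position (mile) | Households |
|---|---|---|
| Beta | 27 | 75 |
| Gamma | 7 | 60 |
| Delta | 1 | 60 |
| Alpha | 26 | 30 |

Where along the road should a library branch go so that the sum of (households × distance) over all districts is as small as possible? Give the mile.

For a sum of weighted absolute distances on a line, the optimum is the weighted median (not the mean). Total weight W = 225; half-weight = 112.5.
Sort by position and accumulate weight:
  mile 1 (Delta, w=60) → cum 60
  mile 7 (Gamma, w=60) → cum 120  ≥ 112.5 → median here
  mile 26 (Alpha, w=30) → cum 150
  mile 27 (Beta, w=75) → cum 225
Optimal location: mile 7.

x = 7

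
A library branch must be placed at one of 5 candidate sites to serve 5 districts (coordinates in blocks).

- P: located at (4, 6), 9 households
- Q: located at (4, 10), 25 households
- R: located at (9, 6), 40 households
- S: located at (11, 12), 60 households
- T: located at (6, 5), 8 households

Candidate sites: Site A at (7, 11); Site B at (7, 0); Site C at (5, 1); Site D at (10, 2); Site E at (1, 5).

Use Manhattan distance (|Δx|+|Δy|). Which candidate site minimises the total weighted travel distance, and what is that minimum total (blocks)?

Site A, total 808 blocks

Total weighted distance at each candidate:
  Site A (7, 11): total = 808
  Site B (7, 0): total = 1734
  Site C (5, 1): total = 1724
  Site D (10, 2): total = 1356
  Site E (1, 5): total = 1656
Minimum is at Site A with total 808 blocks.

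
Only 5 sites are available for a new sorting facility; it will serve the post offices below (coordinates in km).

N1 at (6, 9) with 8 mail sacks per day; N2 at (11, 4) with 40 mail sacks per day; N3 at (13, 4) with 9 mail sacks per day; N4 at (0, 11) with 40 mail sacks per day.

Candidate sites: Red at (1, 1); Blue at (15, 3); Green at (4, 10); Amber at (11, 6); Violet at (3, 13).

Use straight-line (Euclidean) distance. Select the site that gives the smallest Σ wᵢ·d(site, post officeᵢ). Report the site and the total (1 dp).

Total weighted distance at each candidate:
  Red (1, 1): total = 1006.4
  Blue (15, 3): total = 951.6
  Green (4, 10): total = 648.9
  Amber (11, 6): total = 635.4
  Violet (3, 13): total = 787.0
Minimum is at Amber with total 635.4 km.

Amber, total 635.4 km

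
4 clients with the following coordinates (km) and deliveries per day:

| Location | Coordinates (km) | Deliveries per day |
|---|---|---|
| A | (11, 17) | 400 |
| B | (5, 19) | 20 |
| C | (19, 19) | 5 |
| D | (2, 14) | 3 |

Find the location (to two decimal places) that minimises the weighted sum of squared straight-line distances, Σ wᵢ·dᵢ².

The minimiser of Σwᵢ‖p−pᵢ‖² is the weighted centroid p* = (Σwᵢpᵢ)/(Σwᵢ).
Σwᵢ = 428.
Σwᵢxᵢ = 400·11 + 20·5 + 5·19 + 3·2 = 4601.
Σwᵢyᵢ = 400·17 + 20·19 + 5·19 + 3·14 = 7317.
x* = 4601/428 = 10.75, y* = 7317/428 = 17.10.

(10.75, 17.10)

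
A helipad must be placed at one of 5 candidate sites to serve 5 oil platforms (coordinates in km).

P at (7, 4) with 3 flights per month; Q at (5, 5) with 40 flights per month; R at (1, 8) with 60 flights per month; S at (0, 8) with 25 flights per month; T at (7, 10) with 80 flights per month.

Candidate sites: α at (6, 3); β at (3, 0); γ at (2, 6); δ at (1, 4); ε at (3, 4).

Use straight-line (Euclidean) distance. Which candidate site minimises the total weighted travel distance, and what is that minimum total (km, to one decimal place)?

γ, total 859.8 km

Total weighted distance at each candidate:
  α (6, 3): total = 1278.9
  β (3, 0): total = 1802.4
  γ (2, 6): total = 859.8
  δ (1, 4): total = 1204.8
  ε (3, 4): total = 1071.7
Minimum is at γ with total 859.8 km.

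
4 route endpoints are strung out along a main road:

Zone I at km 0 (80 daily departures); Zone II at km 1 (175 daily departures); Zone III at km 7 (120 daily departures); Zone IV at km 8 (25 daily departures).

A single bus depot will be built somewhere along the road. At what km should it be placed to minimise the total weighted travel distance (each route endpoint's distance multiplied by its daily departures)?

x = 1

For a sum of weighted absolute distances on a line, the optimum is the weighted median (not the mean). Total weight W = 400; half-weight = 200.
Sort by position and accumulate weight:
  km 0 (Zone I, w=80) → cum 80
  km 1 (Zone II, w=175) → cum 255  ≥ 200 → median here
  km 7 (Zone III, w=120) → cum 375
  km 8 (Zone IV, w=25) → cum 400
Optimal location: km 1.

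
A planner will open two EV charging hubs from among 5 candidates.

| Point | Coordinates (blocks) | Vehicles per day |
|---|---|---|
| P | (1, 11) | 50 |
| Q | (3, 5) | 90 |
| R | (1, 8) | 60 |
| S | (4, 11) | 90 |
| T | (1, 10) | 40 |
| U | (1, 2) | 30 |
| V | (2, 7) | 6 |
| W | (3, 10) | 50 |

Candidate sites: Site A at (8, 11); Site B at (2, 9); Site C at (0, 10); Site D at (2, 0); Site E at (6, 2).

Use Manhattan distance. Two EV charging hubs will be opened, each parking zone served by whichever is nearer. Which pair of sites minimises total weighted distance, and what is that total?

Evaluate every pair (each demand assigned to the nearer of the two):
  {Site B, Site D}: total = 1362
  {Site B, Site C}: total = 1422
  {Site B, Site E}: total = 1422
  {Site A, Site B}: total = 1512
  {Site C, Site D}: total = 1580
  {Site C, Site E}: total = 1640
  {Site A, Site C}: total = 1850
  {Site A, Site D}: total = 2542
  {Site A, Site E}: total = 2674
  {Site D, Site E}: total = 3792
Best pair: {Site B, Site D} with total 1362.

{Site B, Site D}, total 1362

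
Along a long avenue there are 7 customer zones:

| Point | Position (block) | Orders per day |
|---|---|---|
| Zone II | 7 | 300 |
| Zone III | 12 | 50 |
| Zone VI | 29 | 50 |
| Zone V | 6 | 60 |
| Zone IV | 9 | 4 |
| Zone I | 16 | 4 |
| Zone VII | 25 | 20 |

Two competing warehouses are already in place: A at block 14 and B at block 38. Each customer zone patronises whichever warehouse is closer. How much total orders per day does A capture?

438

The indifferent point is the midpoint (14+38)/2 = 26; customer zones left of it (closer to A at 14) go to A, those right go to B.
  Zone V at 6 (w=60) → A
  Zone II at 7 (w=300) → A
  Zone IV at 9 (w=4) → A
  Zone III at 12 (w=50) → A
  Zone I at 16 (w=4) → A
  Zone VII at 25 (w=20) → A
  Zone VI at 29 (w=50) → B
A captures 438; B captures 50.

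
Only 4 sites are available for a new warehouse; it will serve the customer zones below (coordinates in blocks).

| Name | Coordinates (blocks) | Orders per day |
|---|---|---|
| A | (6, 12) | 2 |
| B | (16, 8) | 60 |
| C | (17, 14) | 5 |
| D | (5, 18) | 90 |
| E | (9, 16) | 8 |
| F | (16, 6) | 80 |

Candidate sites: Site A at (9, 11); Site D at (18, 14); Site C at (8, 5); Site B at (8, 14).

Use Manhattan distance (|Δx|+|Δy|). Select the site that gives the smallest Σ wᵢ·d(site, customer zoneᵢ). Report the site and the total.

Site A, total 2653 blocks

Total weighted distance at each candidate:
  Site A (9, 11): total = 2653
  Site D (18, 14): total = 2931
  Site C (8, 5): total = 3024
  Site B (8, 14): total = 2827
Minimum is at Site A with total 2653 blocks.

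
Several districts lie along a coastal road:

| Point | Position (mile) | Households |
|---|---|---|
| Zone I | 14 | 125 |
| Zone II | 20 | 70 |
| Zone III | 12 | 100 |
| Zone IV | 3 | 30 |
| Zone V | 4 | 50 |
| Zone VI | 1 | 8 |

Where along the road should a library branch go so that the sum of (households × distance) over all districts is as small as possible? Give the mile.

For a sum of weighted absolute distances on a line, the optimum is the weighted median (not the mean). Total weight W = 383; half-weight = 191.5.
Sort by position and accumulate weight:
  mile 1 (Zone VI, w=8) → cum 8
  mile 3 (Zone IV, w=30) → cum 38
  mile 4 (Zone V, w=50) → cum 88
  mile 12 (Zone III, w=100) → cum 188
  mile 14 (Zone I, w=125) → cum 313  ≥ 191.5 → median here
  mile 20 (Zone II, w=70) → cum 383
Optimal location: mile 14.

x = 14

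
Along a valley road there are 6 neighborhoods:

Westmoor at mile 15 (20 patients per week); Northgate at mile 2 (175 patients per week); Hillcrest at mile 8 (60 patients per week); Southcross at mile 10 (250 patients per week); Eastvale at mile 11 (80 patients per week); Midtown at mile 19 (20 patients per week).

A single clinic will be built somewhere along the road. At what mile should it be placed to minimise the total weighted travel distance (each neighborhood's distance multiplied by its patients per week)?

x = 10

For a sum of weighted absolute distances on a line, the optimum is the weighted median (not the mean). Total weight W = 605; half-weight = 302.5.
Sort by position and accumulate weight:
  mile 2 (Northgate, w=175) → cum 175
  mile 8 (Hillcrest, w=60) → cum 235
  mile 10 (Southcross, w=250) → cum 485  ≥ 302.5 → median here
  mile 11 (Eastvale, w=80) → cum 565
  mile 15 (Westmoor, w=20) → cum 585
  mile 19 (Midtown, w=20) → cum 605
Optimal location: mile 10.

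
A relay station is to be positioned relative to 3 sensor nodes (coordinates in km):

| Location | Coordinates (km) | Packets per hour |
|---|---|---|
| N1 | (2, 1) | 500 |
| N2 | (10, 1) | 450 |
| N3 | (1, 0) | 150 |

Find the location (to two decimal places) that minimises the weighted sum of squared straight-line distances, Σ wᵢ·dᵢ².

The minimiser of Σwᵢ‖p−pᵢ‖² is the weighted centroid p* = (Σwᵢpᵢ)/(Σwᵢ).
Σwᵢ = 1100.
Σwᵢxᵢ = 500·2 + 450·10 + 150·1 = 5650.
Σwᵢyᵢ = 500·1 + 450·1 + 150·0 = 950.
x* = 5650/1100 = 5.14, y* = 950/1100 = 0.86.

(5.14, 0.86)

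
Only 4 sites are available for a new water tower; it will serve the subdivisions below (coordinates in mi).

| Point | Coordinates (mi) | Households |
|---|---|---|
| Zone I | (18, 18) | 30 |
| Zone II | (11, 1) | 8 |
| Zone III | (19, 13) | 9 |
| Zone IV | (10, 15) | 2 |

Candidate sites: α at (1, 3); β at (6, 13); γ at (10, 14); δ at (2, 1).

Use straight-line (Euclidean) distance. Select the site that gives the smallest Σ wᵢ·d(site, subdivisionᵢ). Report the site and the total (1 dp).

γ, total 456.1 mi

Total weighted distance at each candidate:
  α (1, 3): total = 977.1
  β (6, 13): total = 619.9
  γ (10, 14): total = 456.1
  δ (2, 1): total = 991.9
Minimum is at γ with total 456.1 mi.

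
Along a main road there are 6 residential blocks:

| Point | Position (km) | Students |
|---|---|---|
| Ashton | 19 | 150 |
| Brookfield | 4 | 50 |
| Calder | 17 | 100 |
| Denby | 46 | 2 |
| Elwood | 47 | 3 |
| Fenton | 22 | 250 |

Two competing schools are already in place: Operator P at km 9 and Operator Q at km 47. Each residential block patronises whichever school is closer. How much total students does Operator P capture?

550

The indifferent point is the midpoint (9+47)/2 = 28; residential blocks left of it (closer to Operator P at 9) go to Operator P, those right go to Operator Q.
  Brookfield at 4 (w=50) → Operator P
  Calder at 17 (w=100) → Operator P
  Ashton at 19 (w=150) → Operator P
  Fenton at 22 (w=250) → Operator P
  Denby at 46 (w=2) → Operator Q
  Elwood at 47 (w=3) → Operator Q
Operator P captures 550; Operator Q captures 5.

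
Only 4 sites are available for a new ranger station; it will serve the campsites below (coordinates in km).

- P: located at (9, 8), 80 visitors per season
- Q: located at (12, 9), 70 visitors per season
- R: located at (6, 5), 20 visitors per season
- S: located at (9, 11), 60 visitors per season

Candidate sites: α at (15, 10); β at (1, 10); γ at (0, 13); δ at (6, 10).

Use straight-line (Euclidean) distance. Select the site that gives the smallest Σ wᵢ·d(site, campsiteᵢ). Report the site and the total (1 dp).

δ, total 1004.0 km

Total weighted distance at each candidate:
  α (15, 10): total = 1298.2
  β (1, 10): total = 2058.0
  γ (0, 13): total = 2462.3
  δ (6, 10): total = 1004.0
Minimum is at δ with total 1004.0 km.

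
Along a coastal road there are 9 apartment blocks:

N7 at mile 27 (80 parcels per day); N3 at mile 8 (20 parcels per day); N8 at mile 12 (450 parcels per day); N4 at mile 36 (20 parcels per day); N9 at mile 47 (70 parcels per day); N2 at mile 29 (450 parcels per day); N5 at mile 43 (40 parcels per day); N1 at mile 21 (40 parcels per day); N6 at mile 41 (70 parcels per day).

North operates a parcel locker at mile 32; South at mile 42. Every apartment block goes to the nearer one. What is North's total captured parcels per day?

1060

The indifferent point is the midpoint (32+42)/2 = 37; apartment blocks left of it (closer to North at 32) go to North, those right go to South.
  N3 at 8 (w=20) → North
  N8 at 12 (w=450) → North
  N1 at 21 (w=40) → North
  N7 at 27 (w=80) → North
  N2 at 29 (w=450) → North
  N4 at 36 (w=20) → North
  N6 at 41 (w=70) → South
  N5 at 43 (w=40) → South
  N9 at 47 (w=70) → South
North captures 1060; South captures 180.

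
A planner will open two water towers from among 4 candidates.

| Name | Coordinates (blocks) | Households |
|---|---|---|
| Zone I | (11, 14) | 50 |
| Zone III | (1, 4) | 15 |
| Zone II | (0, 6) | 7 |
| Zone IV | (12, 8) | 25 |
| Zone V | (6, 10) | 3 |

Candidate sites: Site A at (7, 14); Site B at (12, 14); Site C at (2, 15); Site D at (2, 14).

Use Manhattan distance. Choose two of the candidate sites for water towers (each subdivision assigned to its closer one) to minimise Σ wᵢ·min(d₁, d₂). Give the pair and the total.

{Site B, Site D}, total 459

Evaluate every pair (each demand assigned to the nearer of the two):
  {Site B, Site D}: total = 459
  {Site B, Site C}: total = 484
  {Site A, Site B}: total = 560
  {Site A, Site D}: total = 725
  {Site A, Site C}: total = 747
  {Site C, Site D}: total = 1109
Best pair: {Site B, Site D} with total 459.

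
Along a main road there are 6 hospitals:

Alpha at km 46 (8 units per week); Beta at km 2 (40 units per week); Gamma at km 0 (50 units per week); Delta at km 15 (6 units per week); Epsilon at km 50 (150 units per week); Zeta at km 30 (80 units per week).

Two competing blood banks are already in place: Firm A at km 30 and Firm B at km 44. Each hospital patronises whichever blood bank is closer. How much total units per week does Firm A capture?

176

The indifferent point is the midpoint (30+44)/2 = 37; hospitals left of it (closer to Firm A at 30) go to Firm A, those right go to Firm B.
  Gamma at 0 (w=50) → Firm A
  Beta at 2 (w=40) → Firm A
  Delta at 15 (w=6) → Firm A
  Zeta at 30 (w=80) → Firm A
  Alpha at 46 (w=8) → Firm B
  Epsilon at 50 (w=150) → Firm B
Firm A captures 176; Firm B captures 158.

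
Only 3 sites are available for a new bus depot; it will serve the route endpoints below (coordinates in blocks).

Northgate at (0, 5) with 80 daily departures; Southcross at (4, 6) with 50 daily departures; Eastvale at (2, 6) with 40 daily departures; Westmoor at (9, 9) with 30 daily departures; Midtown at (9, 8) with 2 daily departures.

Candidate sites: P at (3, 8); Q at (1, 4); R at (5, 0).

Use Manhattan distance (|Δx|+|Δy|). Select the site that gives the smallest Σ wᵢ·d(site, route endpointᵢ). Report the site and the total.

Total weighted distance at each candidate:
  P (3, 8): total = 972
  Q (1, 4): total = 944
  R (5, 0): total = 1924
Minimum is at Q with total 944 blocks.

Q, total 944 blocks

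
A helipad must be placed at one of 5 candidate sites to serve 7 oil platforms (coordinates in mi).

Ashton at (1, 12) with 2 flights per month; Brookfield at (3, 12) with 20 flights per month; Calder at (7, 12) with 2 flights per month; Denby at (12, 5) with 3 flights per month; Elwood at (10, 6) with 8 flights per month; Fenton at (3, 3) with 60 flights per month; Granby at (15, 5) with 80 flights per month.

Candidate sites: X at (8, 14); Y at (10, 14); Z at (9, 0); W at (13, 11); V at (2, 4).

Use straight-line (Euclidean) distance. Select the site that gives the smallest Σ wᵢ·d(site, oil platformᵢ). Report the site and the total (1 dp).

Total weighted distance at each candidate:
  X (8, 14): total = 1859.4
  Y (10, 14): total = 1868.9
  Z (9, 0): total = 1415.0
  W (13, 11): total = 1576.5
  V (2, 4): total = 1420.3
Minimum is at Z with total 1415.0 mi.

Z, total 1415.0 mi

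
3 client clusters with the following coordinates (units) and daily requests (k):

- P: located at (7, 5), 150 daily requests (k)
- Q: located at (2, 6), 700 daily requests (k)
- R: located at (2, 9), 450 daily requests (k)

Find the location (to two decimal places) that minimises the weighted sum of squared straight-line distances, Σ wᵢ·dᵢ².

The minimiser of Σwᵢ‖p−pᵢ‖² is the weighted centroid p* = (Σwᵢpᵢ)/(Σwᵢ).
Σwᵢ = 1300.
Σwᵢxᵢ = 150·7 + 700·2 + 450·2 = 3350.
Σwᵢyᵢ = 150·5 + 700·6 + 450·9 = 9000.
x* = 3350/1300 = 2.58, y* = 9000/1300 = 6.92.

(2.58, 6.92)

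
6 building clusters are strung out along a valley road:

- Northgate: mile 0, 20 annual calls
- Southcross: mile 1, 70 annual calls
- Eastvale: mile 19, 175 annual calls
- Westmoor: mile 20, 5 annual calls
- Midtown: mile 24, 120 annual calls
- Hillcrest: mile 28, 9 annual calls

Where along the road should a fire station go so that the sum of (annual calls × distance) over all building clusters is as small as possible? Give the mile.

x = 19

For a sum of weighted absolute distances on a line, the optimum is the weighted median (not the mean). Total weight W = 399; half-weight = 199.5.
Sort by position and accumulate weight:
  mile 0 (Northgate, w=20) → cum 20
  mile 1 (Southcross, w=70) → cum 90
  mile 19 (Eastvale, w=175) → cum 265  ≥ 199.5 → median here
  mile 20 (Westmoor, w=5) → cum 270
  mile 24 (Midtown, w=120) → cum 390
  mile 28 (Hillcrest, w=9) → cum 399
Optimal location: mile 19.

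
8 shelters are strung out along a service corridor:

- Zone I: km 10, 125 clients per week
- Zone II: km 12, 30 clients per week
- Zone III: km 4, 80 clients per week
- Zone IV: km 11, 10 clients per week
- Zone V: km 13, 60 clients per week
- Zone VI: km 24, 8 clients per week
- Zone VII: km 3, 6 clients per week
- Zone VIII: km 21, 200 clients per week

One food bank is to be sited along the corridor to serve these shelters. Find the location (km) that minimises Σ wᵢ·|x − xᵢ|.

x = 13

For a sum of weighted absolute distances on a line, the optimum is the weighted median (not the mean). Total weight W = 519; half-weight = 259.5.
Sort by position and accumulate weight:
  km 3 (Zone VII, w=6) → cum 6
  km 4 (Zone III, w=80) → cum 86
  km 10 (Zone I, w=125) → cum 211
  km 11 (Zone IV, w=10) → cum 221
  km 12 (Zone II, w=30) → cum 251
  km 13 (Zone V, w=60) → cum 311  ≥ 259.5 → median here
  km 21 (Zone VIII, w=200) → cum 511
  km 24 (Zone VI, w=8) → cum 519
Optimal location: km 13.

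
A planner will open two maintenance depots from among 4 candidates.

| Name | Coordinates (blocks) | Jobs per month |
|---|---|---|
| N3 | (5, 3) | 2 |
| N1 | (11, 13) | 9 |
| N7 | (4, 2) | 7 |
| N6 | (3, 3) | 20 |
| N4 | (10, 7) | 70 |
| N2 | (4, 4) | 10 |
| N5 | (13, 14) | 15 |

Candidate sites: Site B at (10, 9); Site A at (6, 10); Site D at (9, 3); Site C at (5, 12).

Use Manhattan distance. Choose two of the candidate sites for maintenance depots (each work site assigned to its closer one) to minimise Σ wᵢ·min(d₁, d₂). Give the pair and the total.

Evaluate every pair (each demand assigned to the nearer of the two):
  {Site B, Site D}: total = 535
  {Site B, Site A}: total = 671
  {Site B, Site C}: total = 710
  {Site D, Site C}: total = 793
  {Site A, Site D}: total = 817
  {Site A, Site C}: total = 1069
Best pair: {Site B, Site D} with total 535.

{Site B, Site D}, total 535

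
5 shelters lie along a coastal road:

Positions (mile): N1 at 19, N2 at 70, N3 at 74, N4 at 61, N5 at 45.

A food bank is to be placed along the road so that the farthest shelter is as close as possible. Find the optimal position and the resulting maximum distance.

The 1-center on a line is the midpoint of the two extreme points: leftmost at 19, rightmost at 74.
Optimal location = (19 + 74)/2 = 46.5; maximum distance = (74 − 19)/2 = 27.5.

location 46.5, max distance 27.5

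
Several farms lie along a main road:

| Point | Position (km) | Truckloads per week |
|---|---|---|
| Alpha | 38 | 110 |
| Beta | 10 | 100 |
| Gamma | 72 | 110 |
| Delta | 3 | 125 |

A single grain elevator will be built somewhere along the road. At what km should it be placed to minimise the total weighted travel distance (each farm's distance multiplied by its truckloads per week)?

For a sum of weighted absolute distances on a line, the optimum is the weighted median (not the mean). Total weight W = 445; half-weight = 222.5.
Sort by position and accumulate weight:
  km 3 (Delta, w=125) → cum 125
  km 10 (Beta, w=100) → cum 225  ≥ 222.5 → median here
  km 38 (Alpha, w=110) → cum 335
  km 72 (Gamma, w=110) → cum 445
Optimal location: km 10.

x = 10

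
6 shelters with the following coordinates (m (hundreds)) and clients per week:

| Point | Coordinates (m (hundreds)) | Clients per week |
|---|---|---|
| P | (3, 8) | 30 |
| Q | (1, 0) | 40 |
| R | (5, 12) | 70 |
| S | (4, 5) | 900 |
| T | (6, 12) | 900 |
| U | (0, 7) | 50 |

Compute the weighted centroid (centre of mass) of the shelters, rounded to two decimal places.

(4.76, 8.41)

The minimiser of Σwᵢ‖p−pᵢ‖² is the weighted centroid p* = (Σwᵢpᵢ)/(Σwᵢ).
Σwᵢ = 1990.
Σwᵢxᵢ = 30·3 + 40·1 + 70·5 + 900·4 + 900·6 + 50·0 = 9480.
Σwᵢyᵢ = 30·8 + 40·0 + 70·12 + 900·5 + 900·12 + 50·7 = 16730.
x* = 9480/1990 = 4.76, y* = 16730/1990 = 8.41.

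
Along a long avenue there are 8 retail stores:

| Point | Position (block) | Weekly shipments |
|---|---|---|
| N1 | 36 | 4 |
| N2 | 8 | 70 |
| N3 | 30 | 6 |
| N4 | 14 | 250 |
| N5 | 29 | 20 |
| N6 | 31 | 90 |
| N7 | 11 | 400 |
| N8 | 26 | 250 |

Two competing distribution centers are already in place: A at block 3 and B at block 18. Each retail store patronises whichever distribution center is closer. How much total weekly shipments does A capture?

The indifferent point is the midpoint (3+18)/2 = 10.5; retail stores left of it (closer to A at 3) go to A, those right go to B.
  N2 at 8 (w=70) → A
  N7 at 11 (w=400) → B
  N4 at 14 (w=250) → B
  N8 at 26 (w=250) → B
  N5 at 29 (w=20) → B
  N3 at 30 (w=6) → B
  N6 at 31 (w=90) → B
  N1 at 36 (w=4) → B
A captures 70; B captures 1020.

70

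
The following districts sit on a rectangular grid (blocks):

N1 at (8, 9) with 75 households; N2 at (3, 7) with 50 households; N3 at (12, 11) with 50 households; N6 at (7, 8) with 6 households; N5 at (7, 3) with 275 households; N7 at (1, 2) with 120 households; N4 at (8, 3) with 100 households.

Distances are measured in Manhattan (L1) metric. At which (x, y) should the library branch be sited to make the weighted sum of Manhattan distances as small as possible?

(7, 3)

Manhattan distance separates: Σwᵢ(|x−xᵢ|+|y−yᵢ|) = Σwᵢ|x−xᵢ| + Σwᵢ|y−yᵢ|, so x and y are optimised independently as 1-D weighted medians.
Total weight W = 676; half = 338.
x-coordinate, sorted with cumulative weight:
  x=1 (N7, w=120) cum 120
  x=3 (N2, w=50) cum 170
  x=7 (N6, w=6) cum 176
  x=7 (N5, w=275) cum 451  ← median
  x=8 (N1, w=75) cum 526
  x=8 (N4, w=100) cum 626
  x=12 (N3, w=50) cum 676
⇒ x* = 7
y-coordinate, sorted with cumulative weight:
  y=2 (N7, w=120) cum 120
  y=3 (N5, w=275) cum 395  ← median
  y=3 (N4, w=100) cum 495
  y=7 (N2, w=50) cum 545
  y=8 (N6, w=6) cum 551
  y=9 (N1, w=75) cum 626
  y=11 (N3, w=50) cum 676
⇒ y* = 3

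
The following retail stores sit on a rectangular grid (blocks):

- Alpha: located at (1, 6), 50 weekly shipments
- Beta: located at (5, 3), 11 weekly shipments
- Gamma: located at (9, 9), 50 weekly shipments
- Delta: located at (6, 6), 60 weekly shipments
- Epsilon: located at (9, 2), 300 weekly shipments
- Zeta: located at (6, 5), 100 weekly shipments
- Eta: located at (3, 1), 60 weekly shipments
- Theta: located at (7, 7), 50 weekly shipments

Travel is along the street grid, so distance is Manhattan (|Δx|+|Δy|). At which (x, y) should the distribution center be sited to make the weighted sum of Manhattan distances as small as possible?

Manhattan distance separates: Σwᵢ(|x−xᵢ|+|y−yᵢ|) = Σwᵢ|x−xᵢ| + Σwᵢ|y−yᵢ|, so x and y are optimised independently as 1-D weighted medians.
Total weight W = 681; half = 340.5.
x-coordinate, sorted with cumulative weight:
  x=1 (Alpha, w=50) cum 50
  x=3 (Eta, w=60) cum 110
  x=5 (Beta, w=11) cum 121
  x=6 (Delta, w=60) cum 181
  x=6 (Zeta, w=100) cum 281
  x=7 (Theta, w=50) cum 331
  x=9 (Gamma, w=50) cum 381  ← median
  x=9 (Epsilon, w=300) cum 681
⇒ x* = 9
y-coordinate, sorted with cumulative weight:
  y=1 (Eta, w=60) cum 60
  y=2 (Epsilon, w=300) cum 360  ← median
  y=3 (Beta, w=11) cum 371
  y=5 (Zeta, w=100) cum 471
  y=6 (Alpha, w=50) cum 521
  y=6 (Delta, w=60) cum 581
  y=7 (Theta, w=50) cum 631
  y=9 (Gamma, w=50) cum 681
⇒ y* = 2

(9, 2)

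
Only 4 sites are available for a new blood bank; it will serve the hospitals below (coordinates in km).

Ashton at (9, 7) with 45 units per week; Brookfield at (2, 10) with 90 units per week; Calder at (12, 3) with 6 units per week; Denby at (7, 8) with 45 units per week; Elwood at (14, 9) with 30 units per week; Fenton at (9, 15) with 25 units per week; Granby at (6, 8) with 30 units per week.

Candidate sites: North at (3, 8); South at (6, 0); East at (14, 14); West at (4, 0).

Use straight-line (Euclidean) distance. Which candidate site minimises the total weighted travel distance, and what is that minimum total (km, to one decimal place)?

North, total 1368.6 km

Total weighted distance at each candidate:
  North (3, 8): total = 1368.6
  South (6, 0): total = 2698.8
  East (14, 14): total = 2585.0
  West (4, 0): total = 2787.0
Minimum is at North with total 1368.6 km.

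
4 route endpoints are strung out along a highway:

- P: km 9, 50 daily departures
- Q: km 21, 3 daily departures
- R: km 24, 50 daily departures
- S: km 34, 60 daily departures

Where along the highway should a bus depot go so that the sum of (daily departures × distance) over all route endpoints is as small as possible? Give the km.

For a sum of weighted absolute distances on a line, the optimum is the weighted median (not the mean). Total weight W = 163; half-weight = 81.5.
Sort by position and accumulate weight:
  km 9 (P, w=50) → cum 50
  km 21 (Q, w=3) → cum 53
  km 24 (R, w=50) → cum 103  ≥ 81.5 → median here
  km 34 (S, w=60) → cum 163
Optimal location: km 24.

x = 24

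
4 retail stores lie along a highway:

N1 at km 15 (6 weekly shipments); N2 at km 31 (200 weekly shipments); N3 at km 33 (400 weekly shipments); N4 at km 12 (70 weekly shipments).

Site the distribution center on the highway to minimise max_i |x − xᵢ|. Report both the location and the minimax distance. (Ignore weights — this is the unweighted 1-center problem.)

location 22.5, max distance 10.5

The 1-center on a line is the midpoint of the two extreme points: leftmost at 12, rightmost at 33.
Optimal location = (12 + 33)/2 = 22.5; maximum distance = (33 − 12)/2 = 10.5.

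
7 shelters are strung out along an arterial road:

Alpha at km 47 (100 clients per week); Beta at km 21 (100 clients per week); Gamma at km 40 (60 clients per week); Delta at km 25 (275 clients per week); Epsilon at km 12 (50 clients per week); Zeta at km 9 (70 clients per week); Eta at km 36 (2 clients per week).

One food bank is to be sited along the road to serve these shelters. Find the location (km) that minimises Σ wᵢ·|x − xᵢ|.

For a sum of weighted absolute distances on a line, the optimum is the weighted median (not the mean). Total weight W = 657; half-weight = 328.5.
Sort by position and accumulate weight:
  km 9 (Zeta, w=70) → cum 70
  km 12 (Epsilon, w=50) → cum 120
  km 21 (Beta, w=100) → cum 220
  km 25 (Delta, w=275) → cum 495  ≥ 328.5 → median here
  km 36 (Eta, w=2) → cum 497
  km 40 (Gamma, w=60) → cum 557
  km 47 (Alpha, w=100) → cum 657
Optimal location: km 25.

x = 25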